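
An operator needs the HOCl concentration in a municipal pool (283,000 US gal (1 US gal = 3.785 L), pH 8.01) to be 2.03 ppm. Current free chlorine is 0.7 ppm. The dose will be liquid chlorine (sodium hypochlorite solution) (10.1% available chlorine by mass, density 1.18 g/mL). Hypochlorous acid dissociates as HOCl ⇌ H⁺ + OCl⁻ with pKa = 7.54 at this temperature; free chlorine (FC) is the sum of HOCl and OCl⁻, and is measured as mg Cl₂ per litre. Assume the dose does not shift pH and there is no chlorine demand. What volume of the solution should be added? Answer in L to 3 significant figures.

65.8 L

Volume: 283,000 US gal × 3.785 L/gal = 1,071,155 L.
[OCl⁻]/[HOCl] = 10^(pH − pKa) = 10^(8.01 − 7.54) = 2.951; fraction as HOCl = 1/(1 + 2.951) = 0.2531.
Free chlorine required for 2.03 ppm HOCl: 2.03 / 0.2531 = 8.021 ppm.
FC to add: 8.021 − 0.7 = 7.321 mg/L as Cl₂.
Cl₂ equivalent: 7.321 mg/L × 1,071,155 L = 7842 g.
Product at 10.1% available Cl: 7842 / 0.101 = 77,640 g.
Volume: 77,640 g ÷ 1.18 g/mL = 65,800 mL.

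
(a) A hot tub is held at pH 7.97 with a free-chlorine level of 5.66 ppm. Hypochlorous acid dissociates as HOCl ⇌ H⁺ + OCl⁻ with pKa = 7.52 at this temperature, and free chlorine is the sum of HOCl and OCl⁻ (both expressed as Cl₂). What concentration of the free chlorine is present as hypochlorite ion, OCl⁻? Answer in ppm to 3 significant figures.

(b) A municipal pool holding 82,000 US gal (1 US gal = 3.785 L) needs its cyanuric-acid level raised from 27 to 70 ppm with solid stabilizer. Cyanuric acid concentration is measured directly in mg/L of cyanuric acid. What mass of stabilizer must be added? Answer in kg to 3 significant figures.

(a) 4.18 ppm; (b) 13.3 kg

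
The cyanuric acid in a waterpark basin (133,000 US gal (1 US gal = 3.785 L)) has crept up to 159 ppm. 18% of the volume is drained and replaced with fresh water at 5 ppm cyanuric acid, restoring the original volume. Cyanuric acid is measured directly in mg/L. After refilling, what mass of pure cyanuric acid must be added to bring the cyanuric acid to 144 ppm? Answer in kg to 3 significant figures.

Volume: 133,000 US gal × 3.785 L/gal = 503,405 L.
After draining 18% and refilling: 159 × 0.82 + 5 × 0.18 = 131.28 ppm.
Deficit to target: 144 − 131.28 = 12.72 mg/L.
Mass: 12.72 mg/L × 503,405 L = 6403 g cyanuric acid.

6.40 kg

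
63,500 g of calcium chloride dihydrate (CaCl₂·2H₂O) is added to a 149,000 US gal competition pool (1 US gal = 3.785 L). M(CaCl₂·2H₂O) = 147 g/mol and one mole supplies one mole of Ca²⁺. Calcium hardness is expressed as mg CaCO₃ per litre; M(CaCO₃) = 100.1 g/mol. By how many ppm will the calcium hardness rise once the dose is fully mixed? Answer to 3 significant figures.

76.7 ppm

Volume: 149,000 US gal × 3.785 L/gal = 563,965 L.
Moles of Ca²⁺: 63,500 g ÷ 147 g/mol = 432 mol.
As CaCO₃: 432 mol × 100.1 g/mol = 43,240 g.
Rise: 43,240 g / 563,965 L × 1000 = 76.67 mg/L.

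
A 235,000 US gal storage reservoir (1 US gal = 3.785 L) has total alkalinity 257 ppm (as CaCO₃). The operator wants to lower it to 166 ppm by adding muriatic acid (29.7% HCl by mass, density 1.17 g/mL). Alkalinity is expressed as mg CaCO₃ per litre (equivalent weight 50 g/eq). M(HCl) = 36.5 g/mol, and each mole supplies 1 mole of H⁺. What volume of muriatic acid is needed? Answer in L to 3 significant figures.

170 L

Volume: 235,000 US gal × 3.785 L/gal = 889,475 L.
Alkalinity to neutralize: (257 − 166) = 91 mg/L as CaCO₃ × 889,475 L = 80,940 g as CaCO₃.
Equivalents of H⁺ required: 80,940 ÷ 50 g/eq = 1619 eq = 1619 mol HCl.
Mass of HCl: 1619 × 36.5 = 59,090 g.
Mass of 29.7% solution: 59,090 / 0.297 = 198,900 g.
Volume: 198,900 g ÷ 1.17 g/mL = 170,000 mL.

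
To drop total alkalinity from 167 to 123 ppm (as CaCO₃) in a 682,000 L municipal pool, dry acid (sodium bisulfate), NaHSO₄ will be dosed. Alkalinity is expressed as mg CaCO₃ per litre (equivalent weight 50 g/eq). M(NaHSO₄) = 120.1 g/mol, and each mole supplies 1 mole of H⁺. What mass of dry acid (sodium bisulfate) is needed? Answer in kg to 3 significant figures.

72.1 kg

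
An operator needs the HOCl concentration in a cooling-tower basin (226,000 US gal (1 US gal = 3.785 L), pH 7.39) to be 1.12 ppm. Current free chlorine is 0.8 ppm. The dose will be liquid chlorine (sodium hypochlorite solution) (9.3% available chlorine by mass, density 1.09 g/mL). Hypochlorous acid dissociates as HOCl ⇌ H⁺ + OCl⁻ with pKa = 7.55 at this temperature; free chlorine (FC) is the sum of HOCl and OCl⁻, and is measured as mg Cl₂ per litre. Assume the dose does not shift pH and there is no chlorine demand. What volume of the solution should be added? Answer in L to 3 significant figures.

Volume: 226,000 US gal × 3.785 L/gal = 855,410 L.
[OCl⁻]/[HOCl] = 10^(pH − pKa) = 10^(7.39 − 7.55) = 0.6918; fraction as HOCl = 1/(1 + 0.6918) = 0.5911.
Free chlorine required for 1.12 ppm HOCl: 1.12 / 0.5911 = 1.895 ppm.
FC to add: 1.895 − 0.8 = 1.095 mg/L as Cl₂.
Cl₂ equivalent: 1.095 mg/L × 855,410 L = 936.5 g.
Product at 9.3% available Cl: 936.5 / 0.093 = 10,070 g.
Volume: 10,070 g ÷ 1.09 g/mL = 9239 mL.

9.24 L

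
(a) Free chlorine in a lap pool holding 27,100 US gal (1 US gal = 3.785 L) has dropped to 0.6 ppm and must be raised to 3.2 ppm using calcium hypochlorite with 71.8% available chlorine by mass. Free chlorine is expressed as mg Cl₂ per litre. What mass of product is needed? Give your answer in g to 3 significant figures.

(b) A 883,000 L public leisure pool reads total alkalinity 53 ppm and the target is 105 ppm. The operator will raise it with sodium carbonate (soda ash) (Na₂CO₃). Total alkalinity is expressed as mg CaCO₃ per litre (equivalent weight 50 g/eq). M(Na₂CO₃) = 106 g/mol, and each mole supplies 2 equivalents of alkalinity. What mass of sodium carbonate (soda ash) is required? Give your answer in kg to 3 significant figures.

(a) 371 g; (b) 48.7 kg

(a) Volume: 27,100 US gal × 3.785 L/gal = 102,574 L.
(a) Chlorine deficit: 3.2 − 0.6 = 2.6 ppm = 2.6 mg/L as Cl₂.
(a) Cl₂ equivalent needed: 2.6 mg/L × 102,574 L = 266,700 mg = 266.7 g.
(a) Product at 71.8% available chlorine: 266.7 / 0.718 = 371.4 g.

(b) Alkalinity to add: (105 − 53) = 52 mg/L as CaCO₃ × 883,000 L = 45,920 g as CaCO₃.
(b) Equivalents: 45,920 g ÷ 50 g/eq = 918.3 eq.
(b) Each mole of Na₂CO₃ supplies 2 eq, so 918.3 / 2 = 459.2 mol.
(b) Mass: 459.2 mol × 106 g/mol = 48,670 g.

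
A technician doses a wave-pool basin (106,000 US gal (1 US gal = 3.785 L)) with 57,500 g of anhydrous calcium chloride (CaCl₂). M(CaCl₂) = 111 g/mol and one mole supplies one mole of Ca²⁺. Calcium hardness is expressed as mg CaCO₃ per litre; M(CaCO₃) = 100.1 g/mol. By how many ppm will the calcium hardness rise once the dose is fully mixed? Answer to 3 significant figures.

Volume: 106,000 US gal × 3.785 L/gal = 401,210 L.
Moles of Ca²⁺: 57,500 g ÷ 111 g/mol = 518 mol.
As CaCO₃: 518 mol × 100.1 g/mol = 51,850 g.
Rise: 51,850 g / 401,210 L × 1000 = 129.2 mg/L.

129 ppm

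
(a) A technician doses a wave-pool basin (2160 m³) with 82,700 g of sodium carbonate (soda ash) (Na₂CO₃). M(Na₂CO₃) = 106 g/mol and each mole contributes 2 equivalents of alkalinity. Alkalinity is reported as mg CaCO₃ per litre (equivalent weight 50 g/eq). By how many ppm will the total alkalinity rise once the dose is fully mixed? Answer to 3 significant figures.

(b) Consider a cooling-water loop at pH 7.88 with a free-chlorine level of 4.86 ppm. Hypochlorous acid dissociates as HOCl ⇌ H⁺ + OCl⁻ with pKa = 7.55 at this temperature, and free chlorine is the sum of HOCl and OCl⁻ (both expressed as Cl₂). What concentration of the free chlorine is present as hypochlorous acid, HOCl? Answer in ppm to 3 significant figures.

(a) 36.1 ppm; (b) 1.55 ppm

(a) Volume: 2160 m³ = 2,160,000 L.
(a) Moles of Na₂CO₃: 82,700 g ÷ 106 g/mol = 780.2 mol → 1560 eq of alkalinity.
(a) As CaCO₃: 1560 eq × 50 g/eq = 78,020 g.
(a) Rise: 78,020 g / 2,160,000 L × 1000 = 36.12 mg/L.

(b) [OCl⁻]/[HOCl] = 10^(pH − pKa) = 10^(7.88 − 7.55) = 10^0.33 = 2.138.
(b) Fraction as HOCl = 1 / (1 + 2.138) = 0.3187.
(b) HOCl = 0.3187 × 4.86 ppm = 1.549 ppm.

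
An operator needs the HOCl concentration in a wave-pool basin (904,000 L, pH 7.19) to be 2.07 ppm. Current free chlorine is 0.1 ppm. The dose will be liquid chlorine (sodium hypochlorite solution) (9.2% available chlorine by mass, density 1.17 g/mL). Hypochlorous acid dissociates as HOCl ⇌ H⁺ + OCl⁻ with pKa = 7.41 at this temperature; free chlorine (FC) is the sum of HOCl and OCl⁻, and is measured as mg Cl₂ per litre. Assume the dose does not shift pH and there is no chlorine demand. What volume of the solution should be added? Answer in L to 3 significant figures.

[OCl⁻]/[HOCl] = 10^(pH − pKa) = 10^(7.19 − 7.41) = 0.6026; fraction as HOCl = 1/(1 + 0.6026) = 0.624.
Free chlorine required for 2.07 ppm HOCl: 2.07 / 0.624 = 3.317 ppm.
FC to add: 3.317 − 0.1 = 3.217 mg/L as Cl₂.
Cl₂ equivalent: 3.217 mg/L × 904,000 L = 2908 g.
Product at 9.2% available Cl: 2908 / 0.092 = 31,610 g.
Volume: 31,610 g ÷ 1.17 g/mL = 27,020 mL.

27.0 L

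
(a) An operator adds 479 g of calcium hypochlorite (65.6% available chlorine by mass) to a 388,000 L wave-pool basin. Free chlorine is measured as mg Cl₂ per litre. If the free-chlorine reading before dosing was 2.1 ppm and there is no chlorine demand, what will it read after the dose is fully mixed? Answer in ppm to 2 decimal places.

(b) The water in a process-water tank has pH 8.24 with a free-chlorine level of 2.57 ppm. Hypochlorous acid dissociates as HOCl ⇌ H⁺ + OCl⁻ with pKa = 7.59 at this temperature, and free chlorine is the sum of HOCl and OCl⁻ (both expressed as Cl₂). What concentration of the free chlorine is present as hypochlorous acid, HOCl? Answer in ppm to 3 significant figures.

(a) 2.91 ppm; (b) 0.470 ppm

(a) Available chlorine delivered: 479 g × 0.656 = 314.2 g as Cl₂.
(a) Concentration rise: 314.2 g / 388,000 L = 0.8099 mg/L = 0.81 ppm.
(a) Final FC: 2.1 + 0.81 = 2.91 ppm.

(b) [OCl⁻]/[HOCl] = 10^(pH − pKa) = 10^(8.24 − 7.59) = 10^0.65 = 4.467.
(b) Fraction as HOCl = 1 / (1 + 4.467) = 0.1829.
(b) HOCl = 0.1829 × 2.57 ppm = 0.4701 ppm.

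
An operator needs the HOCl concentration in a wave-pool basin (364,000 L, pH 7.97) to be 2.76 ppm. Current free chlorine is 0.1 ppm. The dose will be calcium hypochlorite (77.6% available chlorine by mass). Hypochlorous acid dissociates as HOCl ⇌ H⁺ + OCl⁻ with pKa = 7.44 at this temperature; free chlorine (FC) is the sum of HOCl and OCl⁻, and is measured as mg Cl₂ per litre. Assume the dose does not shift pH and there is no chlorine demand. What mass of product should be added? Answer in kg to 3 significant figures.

[OCl⁻]/[HOCl] = 10^(pH − pKa) = 10^(7.97 − 7.44) = 3.388; fraction as HOCl = 1/(1 + 3.388) = 0.2279.
Free chlorine required for 2.76 ppm HOCl: 2.76 / 0.2279 = 12.11 ppm.
FC to add: 12.11 − 0.1 = 12.01 mg/L as Cl₂.
Cl₂ equivalent: 12.01 mg/L × 364,000 L = 4372 g.
Product at 77.6% available Cl: 4372 / 0.776 = 5635 g.

5.63 kg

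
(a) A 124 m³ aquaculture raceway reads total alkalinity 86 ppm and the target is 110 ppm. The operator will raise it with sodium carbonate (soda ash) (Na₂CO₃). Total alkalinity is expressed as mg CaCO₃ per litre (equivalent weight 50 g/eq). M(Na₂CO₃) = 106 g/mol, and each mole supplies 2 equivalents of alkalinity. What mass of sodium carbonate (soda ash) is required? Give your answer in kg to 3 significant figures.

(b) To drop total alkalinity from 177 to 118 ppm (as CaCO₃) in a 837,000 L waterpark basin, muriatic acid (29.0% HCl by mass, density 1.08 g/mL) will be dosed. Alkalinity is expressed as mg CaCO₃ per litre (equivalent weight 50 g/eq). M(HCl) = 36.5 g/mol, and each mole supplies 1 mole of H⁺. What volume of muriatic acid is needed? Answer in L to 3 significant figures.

(a) 3.15 kg; (b) 115 L

(a) Volume: 124 m³ = 124,000 L.
(a) Alkalinity to add: (110 − 86) = 24 mg/L as CaCO₃ × 124,000 L = 2976 g as CaCO₃.
(a) Equivalents: 2976 g ÷ 50 g/eq = 59.52 eq.
(a) Each mole of Na₂CO₃ supplies 2 eq, so 59.52 / 2 = 29.76 mol.
(a) Mass: 29.76 mol × 106 g/mol = 3155 g.

(b) Alkalinity to neutralize: (177 − 118) = 59 mg/L as CaCO₃ × 837,000 L = 49,380 g as CaCO₃.
(b) Equivalents of H⁺ required: 49,380 ÷ 50 g/eq = 987.7 eq = 987.7 mol HCl.
(b) Mass of HCl: 987.7 × 36.5 = 36,050 g.
(b) Mass of 29.0% solution: 36,050 / 0.29 = 124,300 g.
(b) Volume: 124,300 g ÷ 1.08 g/mL = 115,100 mL.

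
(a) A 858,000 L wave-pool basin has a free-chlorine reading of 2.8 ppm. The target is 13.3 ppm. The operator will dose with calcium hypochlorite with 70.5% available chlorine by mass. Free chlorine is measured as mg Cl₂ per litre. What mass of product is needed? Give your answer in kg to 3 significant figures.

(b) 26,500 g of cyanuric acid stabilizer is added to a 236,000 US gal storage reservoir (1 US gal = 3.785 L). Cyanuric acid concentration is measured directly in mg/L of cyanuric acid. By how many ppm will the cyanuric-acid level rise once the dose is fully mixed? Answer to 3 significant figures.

(a) 12.8 kg; (b) 29.7 ppm

(a) Chlorine deficit: 13.3 − 2.8 = 10.5 ppm = 10.5 mg/L as Cl₂.
(a) Cl₂ equivalent needed: 10.5 mg/L × 858,000 L = 9,009,000 mg = 9009 g.
(a) Product at 70.5% available chlorine: 9009 / 0.705 = 12,780 g.

(b) Volume: 236,000 US gal × 3.785 L/gal = 893,260 L.
(b) Rise: 26,500 g / 893,260 L × 1000 = 29.67 mg/L.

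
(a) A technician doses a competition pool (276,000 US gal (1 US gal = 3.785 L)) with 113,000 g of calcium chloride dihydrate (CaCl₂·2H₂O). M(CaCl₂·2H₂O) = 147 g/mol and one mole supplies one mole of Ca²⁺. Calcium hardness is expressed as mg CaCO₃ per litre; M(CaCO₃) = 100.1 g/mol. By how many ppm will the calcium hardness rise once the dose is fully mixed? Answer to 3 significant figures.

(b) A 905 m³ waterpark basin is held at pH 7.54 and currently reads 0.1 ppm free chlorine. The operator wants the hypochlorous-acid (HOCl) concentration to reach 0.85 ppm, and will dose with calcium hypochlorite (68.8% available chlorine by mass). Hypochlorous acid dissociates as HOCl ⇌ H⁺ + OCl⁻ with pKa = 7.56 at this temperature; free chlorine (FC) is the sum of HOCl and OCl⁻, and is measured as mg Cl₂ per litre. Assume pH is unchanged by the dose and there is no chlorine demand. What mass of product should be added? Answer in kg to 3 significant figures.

(a) Volume: 276,000 US gal × 3.785 L/gal = 1,044,660 L.
(a) Moles of Ca²⁺: 113,000 g ÷ 147 g/mol = 768.7 mol.
(a) As CaCO₃: 768.7 mol × 100.1 g/mol = 76,950 g.
(a) Rise: 76,950 g / 1,044,660 L × 1000 = 73.66 mg/L.

(b) Volume: 905 m³ = 905,000 L.
(b) [OCl⁻]/[HOCl] = 10^(pH − pKa) = 10^(7.54 − 7.56) = 0.955; fraction as HOCl = 1/(1 + 0.955) = 0.5115.
(b) Free chlorine required for 0.85 ppm HOCl: 0.85 / 0.5115 = 1.662 ppm.
(b) FC to add: 1.662 − 0.1 = 1.562 mg/L as Cl₂.
(b) Cl₂ equivalent: 1.562 mg/L × 905,000 L = 1413 g.
(b) Product at 68.8% available Cl: 1413 / 0.688 = 2054 g.

(a) 73.7 ppm; (b) 2.05 kg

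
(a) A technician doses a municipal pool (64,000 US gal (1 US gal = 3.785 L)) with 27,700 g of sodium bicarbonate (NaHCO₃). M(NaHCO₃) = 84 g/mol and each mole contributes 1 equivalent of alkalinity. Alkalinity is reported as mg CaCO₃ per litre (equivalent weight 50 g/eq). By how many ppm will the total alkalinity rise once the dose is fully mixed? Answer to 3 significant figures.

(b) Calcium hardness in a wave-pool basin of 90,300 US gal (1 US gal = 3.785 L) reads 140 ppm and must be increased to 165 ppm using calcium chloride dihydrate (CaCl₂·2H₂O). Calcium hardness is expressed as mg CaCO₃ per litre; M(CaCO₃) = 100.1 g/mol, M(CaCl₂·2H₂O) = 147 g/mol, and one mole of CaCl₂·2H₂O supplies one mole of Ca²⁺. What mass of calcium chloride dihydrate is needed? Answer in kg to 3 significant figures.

(a) 68.1 ppm; (b) 12.5 kg

(a) Volume: 64,000 US gal × 3.785 L/gal = 242,240 L.
(a) Moles of NaHCO₃: 27,700 g ÷ 84 g/mol = 329.8 mol → 329.8 eq of alkalinity.
(a) As CaCO₃: 329.8 eq × 50 g/eq = 16,490 g.
(a) Rise: 16,490 g / 242,240 L × 1000 = 68.07 mg/L.

(b) Volume: 90,300 US gal × 3.785 L/gal = 341,786 L.
(b) Hardness to add: (165 − 140) = 25 mg/L as CaCO₃ × 341,786 L = 8545 g as CaCO₃.
(b) Moles of Ca²⁺ (1 mol Ca²⁺ ≡ 1 mol CaCO₃): 8545 / 100.1 g/mol = 85.36 mol.
(b) Mass of CaCl₂·2H₂O: 85.36 × 147 = 12,550 g.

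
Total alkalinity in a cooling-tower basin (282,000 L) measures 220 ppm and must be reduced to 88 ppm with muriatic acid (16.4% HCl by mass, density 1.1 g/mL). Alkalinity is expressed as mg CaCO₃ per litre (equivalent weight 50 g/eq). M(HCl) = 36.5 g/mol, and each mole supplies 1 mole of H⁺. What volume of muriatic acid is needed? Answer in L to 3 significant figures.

151 L

Alkalinity to neutralize: (220 − 88) = 132 mg/L as CaCO₃ × 282,000 L = 37,220 g as CaCO₃.
Equivalents of H⁺ required: 37,220 ÷ 50 g/eq = 744.5 eq = 744.5 mol HCl.
Mass of HCl: 744.5 × 36.5 = 27,170 g.
Mass of 16.4% solution: 27,170 / 0.164 = 165,700 g.
Volume: 165,700 g ÷ 1.1 g/mL = 150,600 mL.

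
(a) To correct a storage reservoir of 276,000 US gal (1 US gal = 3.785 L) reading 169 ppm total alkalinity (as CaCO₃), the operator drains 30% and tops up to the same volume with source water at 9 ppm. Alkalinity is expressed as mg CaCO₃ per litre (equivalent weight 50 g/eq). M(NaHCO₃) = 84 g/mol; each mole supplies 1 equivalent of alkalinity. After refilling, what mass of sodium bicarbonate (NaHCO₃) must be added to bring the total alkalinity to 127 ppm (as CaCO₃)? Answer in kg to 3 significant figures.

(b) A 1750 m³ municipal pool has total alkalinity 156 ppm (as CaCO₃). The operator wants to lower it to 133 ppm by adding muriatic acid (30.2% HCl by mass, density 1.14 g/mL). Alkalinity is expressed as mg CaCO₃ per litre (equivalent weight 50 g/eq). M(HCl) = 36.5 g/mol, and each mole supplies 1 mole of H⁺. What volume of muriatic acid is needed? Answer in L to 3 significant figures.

(a) Volume: 276,000 US gal × 3.785 L/gal = 1,044,660 L.
(a) After draining 30% and refilling: 169 × 0.70 + 9 × 0.30 = 121 ppm.
(a) Deficit to target: 127 − 121 = 6 mg/L.
(a) As CaCO₃: 6 mg/L × 1,044,660 L = 6268 g; ÷ 50 g/eq ÷ 1 = 125.4 mol NaHCO₃.
(a) Mass: 125.4 × 84 = 10,530 g.

(b) Volume: 1750 m³ = 1,750,000 L.
(b) Alkalinity to neutralize: (156 − 133) = 23 mg/L as CaCO₃ × 1,750,000 L = 40,250 g as CaCO₃.
(b) Equivalents of H⁺ required: 40,250 ÷ 50 g/eq = 805 eq = 805 mol HCl.
(b) Mass of HCl: 805 × 36.5 = 29,380 g.
(b) Mass of 30.2% solution: 29,380 / 0.302 = 97,290 g.
(b) Volume: 97,290 g ÷ 1.14 g/mL = 85,340 mL.

(a) 10.5 kg; (b) 85.3 L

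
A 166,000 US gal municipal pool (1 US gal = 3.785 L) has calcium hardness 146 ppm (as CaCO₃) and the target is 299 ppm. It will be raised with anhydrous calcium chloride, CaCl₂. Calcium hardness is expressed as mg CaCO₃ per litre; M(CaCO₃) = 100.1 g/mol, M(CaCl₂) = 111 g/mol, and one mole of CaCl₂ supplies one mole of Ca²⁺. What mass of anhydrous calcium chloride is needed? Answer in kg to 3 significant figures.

Volume: 166,000 US gal × 3.785 L/gal = 628,310 L.
Hardness to add: (299 − 146) = 153 mg/L as CaCO₃ × 628,310 L = 96,130 g as CaCO₃.
Moles of Ca²⁺ (1 mol Ca²⁺ ≡ 1 mol CaCO₃): 96,130 / 100.1 g/mol = 960.4 mol.
Mass of CaCl₂: 960.4 × 111 = 106,600 g.

107 kg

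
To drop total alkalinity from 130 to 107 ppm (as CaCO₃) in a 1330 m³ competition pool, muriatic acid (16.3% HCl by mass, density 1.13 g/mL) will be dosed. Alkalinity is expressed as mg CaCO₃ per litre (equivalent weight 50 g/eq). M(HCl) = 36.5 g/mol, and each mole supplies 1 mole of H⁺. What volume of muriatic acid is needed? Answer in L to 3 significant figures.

Volume: 1330 m³ = 1,330,000 L.
Alkalinity to neutralize: (130 − 107) = 23 mg/L as CaCO₃ × 1,330,000 L = 30,590 g as CaCO₃.
Equivalents of H⁺ required: 30,590 ÷ 50 g/eq = 611.8 eq = 611.8 mol HCl.
Mass of HCl: 611.8 × 36.5 = 22,330 g.
Mass of 16.3% solution: 22,330 / 0.163 = 137,000 g.
Volume: 137,000 g ÷ 1.13 g/mL = 121,200 mL.

121 L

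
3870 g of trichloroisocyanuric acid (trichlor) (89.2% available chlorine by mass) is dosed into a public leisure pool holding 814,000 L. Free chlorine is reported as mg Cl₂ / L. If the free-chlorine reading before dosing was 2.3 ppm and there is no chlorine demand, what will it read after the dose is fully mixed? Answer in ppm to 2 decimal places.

6.54 ppm

Available chlorine delivered: 3870 g × 0.892 = 3452 g as Cl₂.
Concentration rise: 3452 g / 814,000 L = 4.241 mg/L = 4.24 ppm.
Final FC: 2.3 + 4.24 = 6.54 ppm.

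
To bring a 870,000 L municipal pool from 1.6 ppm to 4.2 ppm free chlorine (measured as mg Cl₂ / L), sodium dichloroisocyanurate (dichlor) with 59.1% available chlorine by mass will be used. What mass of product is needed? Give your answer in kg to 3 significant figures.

3.83 kg

Chlorine deficit: 4.2 − 1.6 = 2.6 ppm = 2.6 mg/L as Cl₂.
Cl₂ equivalent needed: 2.6 mg/L × 870,000 L = 2,262,000 mg = 2262 g.
Product at 59.1% available chlorine: 2262 / 0.591 = 3827 g.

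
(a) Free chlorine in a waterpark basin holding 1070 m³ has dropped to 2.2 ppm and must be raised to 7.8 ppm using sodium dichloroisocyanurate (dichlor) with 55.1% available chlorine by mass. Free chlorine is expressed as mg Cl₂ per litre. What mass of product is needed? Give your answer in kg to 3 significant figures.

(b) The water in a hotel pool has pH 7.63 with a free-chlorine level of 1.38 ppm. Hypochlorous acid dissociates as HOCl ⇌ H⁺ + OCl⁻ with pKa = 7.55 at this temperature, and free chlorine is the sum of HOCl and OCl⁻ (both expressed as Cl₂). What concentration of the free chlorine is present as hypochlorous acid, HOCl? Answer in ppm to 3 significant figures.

(a) Volume: 1070 m³ = 1,070,000 L.
(a) Chlorine deficit: 7.8 − 2.2 = 5.6 ppm = 5.6 mg/L as Cl₂.
(a) Cl₂ equivalent needed: 5.6 mg/L × 1,070,000 L = 5,992,000 mg = 5992 g.
(a) Product at 55.1% available chlorine: 5992 / 0.551 = 10,870 g.

(b) [OCl⁻]/[HOCl] = 10^(pH − pKa) = 10^(7.63 − 7.55) = 10^0.08 = 1.202.
(b) Fraction as HOCl = 1 / (1 + 1.202) = 0.4541.
(b) HOCl = 0.4541 × 1.38 ppm = 0.6266 ppm.

(a) 10.9 kg; (b) 0.627 ppm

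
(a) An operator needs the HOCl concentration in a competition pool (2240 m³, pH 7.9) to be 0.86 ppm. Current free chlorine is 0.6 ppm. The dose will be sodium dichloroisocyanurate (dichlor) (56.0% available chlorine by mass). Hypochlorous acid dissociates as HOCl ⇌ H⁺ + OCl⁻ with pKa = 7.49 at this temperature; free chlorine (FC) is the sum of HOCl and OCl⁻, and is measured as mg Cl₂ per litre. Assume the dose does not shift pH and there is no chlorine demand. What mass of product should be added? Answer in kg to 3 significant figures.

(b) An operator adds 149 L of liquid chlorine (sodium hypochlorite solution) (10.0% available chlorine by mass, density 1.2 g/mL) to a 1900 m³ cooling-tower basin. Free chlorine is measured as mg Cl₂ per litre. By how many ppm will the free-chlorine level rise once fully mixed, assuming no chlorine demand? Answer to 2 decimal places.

(a) Volume: 2240 m³ = 2,240,000 L.
(a) [OCl⁻]/[HOCl] = 10^(pH − pKa) = 10^(7.9 − 7.49) = 2.57; fraction as HOCl = 1/(1 + 2.57) = 0.2801.
(a) Free chlorine required for 0.86 ppm HOCl: 0.86 / 0.2801 = 3.071 ppm.
(a) FC to add: 3.071 − 0.6 = 2.471 mg/L as Cl₂.
(a) Cl₂ equivalent: 2.471 mg/L × 2,240,000 L = 5534 g.
(a) Product at 56.0% available Cl: 5534 / 0.56 = 9882 g.

(b) Volume: 1900 m³ = 1,900,000 L.
(b) Mass of solution: 149 L × 1000 mL/L × 1.2 g/mL = 178,800 g.
(b) Available chlorine delivered: 178,800 g × 0.1 = 17,880 g as Cl₂.
(b) Concentration rise: 17,880 g / 1,900,000 L = 9.411 mg/L = 9.41 ppm.

(a) 9.88 kg; (b) 9.41 ppm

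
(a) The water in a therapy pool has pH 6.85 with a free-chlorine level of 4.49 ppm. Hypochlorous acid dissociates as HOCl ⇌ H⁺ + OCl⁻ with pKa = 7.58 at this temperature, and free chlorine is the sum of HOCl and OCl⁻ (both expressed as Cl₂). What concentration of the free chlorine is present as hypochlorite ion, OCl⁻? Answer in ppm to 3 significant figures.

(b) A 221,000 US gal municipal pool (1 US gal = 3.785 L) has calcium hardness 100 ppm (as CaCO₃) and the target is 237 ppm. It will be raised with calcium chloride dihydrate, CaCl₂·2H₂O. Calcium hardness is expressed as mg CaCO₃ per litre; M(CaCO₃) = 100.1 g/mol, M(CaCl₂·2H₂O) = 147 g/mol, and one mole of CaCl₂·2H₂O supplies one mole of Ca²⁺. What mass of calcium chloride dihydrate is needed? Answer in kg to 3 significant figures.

(a) 0.705 ppm; (b) 168 kg

(a) [OCl⁻]/[HOCl] = 10^(pH − pKa) = 10^(6.85 − 7.58) = 10^-0.73 = 0.1862.
(a) Fraction as HOCl = 1 / (1 + 0.1862) = 0.843.
(a) OCl⁻ = (1 − 0.843) × 4.49 ppm = 0.7048 ppm.

(b) Volume: 221,000 US gal × 3.785 L/gal = 836,485 L.
(b) Hardness to add: (237 − 100) = 137 mg/L as CaCO₃ × 836,485 L = 114,600 g as CaCO₃.
(b) Moles of Ca²⁺ (1 mol Ca²⁺ ≡ 1 mol CaCO₃): 114,600 / 100.1 g/mol = 1145 mol.
(b) Mass of CaCl₂·2H₂O: 1145 × 147 = 168,300 g.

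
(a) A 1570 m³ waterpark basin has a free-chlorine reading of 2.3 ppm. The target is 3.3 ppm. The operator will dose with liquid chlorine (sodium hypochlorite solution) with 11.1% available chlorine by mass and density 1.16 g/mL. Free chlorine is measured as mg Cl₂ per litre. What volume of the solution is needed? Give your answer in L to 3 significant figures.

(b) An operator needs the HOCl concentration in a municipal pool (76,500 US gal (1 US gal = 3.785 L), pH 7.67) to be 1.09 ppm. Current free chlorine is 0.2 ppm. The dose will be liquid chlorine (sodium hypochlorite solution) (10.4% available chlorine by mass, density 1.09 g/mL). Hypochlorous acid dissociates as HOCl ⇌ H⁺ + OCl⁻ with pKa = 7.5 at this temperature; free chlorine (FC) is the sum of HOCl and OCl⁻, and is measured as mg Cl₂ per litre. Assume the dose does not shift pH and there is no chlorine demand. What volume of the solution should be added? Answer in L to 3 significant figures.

(a) Volume: 1570 m³ = 1,570,000 L.
(a) Chlorine deficit: 3.3 − 2.3 = 1 ppm = 1 mg/L as Cl₂.
(a) Cl₂ equivalent needed: 1 mg/L × 1,570,000 L = 1,570,000 mg = 1570 g.
(a) Product at 11.1% available chlorine: 1570 / 0.111 = 14,140 g.
(a) Volume at density 1.16 g/mL: 14,140 g ÷ 1.16 g/mL = 12,190 mL.

(b) Volume: 76,500 US gal × 3.785 L/gal = 289,552 L.
(b) [OCl⁻]/[HOCl] = 10^(pH − pKa) = 10^(7.67 − 7.5) = 1.479; fraction as HOCl = 1/(1 + 1.479) = 0.4034.
(b) Free chlorine required for 1.09 ppm HOCl: 1.09 / 0.4034 = 2.702 ppm.
(b) FC to add: 2.702 − 0.2 = 2.502 mg/L as Cl₂.
(b) Cl₂ equivalent: 2.502 mg/L × 289,552 L = 724.5 g.
(b) Product at 10.4% available Cl: 724.5 / 0.104 = 6967 g.
(b) Volume: 6967 g ÷ 1.09 g/mL = 6391 mL.

(a) 12.2 L; (b) 6.39 L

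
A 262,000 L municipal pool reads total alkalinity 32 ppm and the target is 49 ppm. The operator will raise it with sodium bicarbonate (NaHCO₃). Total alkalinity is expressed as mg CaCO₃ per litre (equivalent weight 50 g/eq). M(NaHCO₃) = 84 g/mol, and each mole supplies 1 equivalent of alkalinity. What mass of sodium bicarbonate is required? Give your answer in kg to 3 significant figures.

7.48 kg

Alkalinity to add: (49 − 32) = 17 mg/L as CaCO₃ × 262,000 L = 4454 g as CaCO₃.
Equivalents: 4454 g ÷ 50 g/eq = 89.08 eq.
NaHCO₃ supplies 1 eq per mole → 89.08 mol.
Mass: 89.08 mol × 84 g/mol = 7483 g.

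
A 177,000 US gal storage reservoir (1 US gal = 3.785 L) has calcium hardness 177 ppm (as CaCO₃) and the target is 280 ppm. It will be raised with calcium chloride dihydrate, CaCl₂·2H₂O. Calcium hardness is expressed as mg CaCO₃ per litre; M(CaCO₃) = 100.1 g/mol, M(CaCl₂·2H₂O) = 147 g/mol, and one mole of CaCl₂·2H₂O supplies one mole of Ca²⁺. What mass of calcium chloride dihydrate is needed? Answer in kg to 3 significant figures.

101 kg

Volume: 177,000 US gal × 3.785 L/gal = 669,945 L.
Hardness to add: (280 − 177) = 103 mg/L as CaCO₃ × 669,945 L = 69,000 g as CaCO₃.
Moles of Ca²⁺ (1 mol Ca²⁺ ≡ 1 mol CaCO₃): 69,000 / 100.1 g/mol = 689.4 mol.
Mass of CaCl₂·2H₂O: 689.4 × 147 = 101,300 g.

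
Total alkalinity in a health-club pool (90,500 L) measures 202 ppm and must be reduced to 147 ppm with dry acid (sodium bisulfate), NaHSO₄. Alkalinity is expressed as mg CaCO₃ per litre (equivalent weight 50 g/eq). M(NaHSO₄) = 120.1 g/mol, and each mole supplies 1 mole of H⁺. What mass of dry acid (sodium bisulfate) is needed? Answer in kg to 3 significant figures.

12.0 kg

Alkalinity to neutralize: (202 − 147) = 55 mg/L as CaCO₃ × 90,500 L = 4978 g as CaCO₃.
Equivalents of H⁺ required: 4978 ÷ 50 g/eq = 99.55 eq = 99.55 mol NaHSO₄.
Mass of NaHSO₄: 99.55 × 120.1 = 11,960 g.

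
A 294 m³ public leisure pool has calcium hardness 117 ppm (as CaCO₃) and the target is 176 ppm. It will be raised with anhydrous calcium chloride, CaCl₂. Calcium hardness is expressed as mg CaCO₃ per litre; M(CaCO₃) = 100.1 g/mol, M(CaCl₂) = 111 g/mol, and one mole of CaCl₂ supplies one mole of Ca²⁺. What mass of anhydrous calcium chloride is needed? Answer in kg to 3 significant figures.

Volume: 294 m³ = 294,000 L.
Hardness to add: (176 − 117) = 59 mg/L as CaCO₃ × 294,000 L = 17,350 g as CaCO₃.
Moles of Ca²⁺ (1 mol Ca²⁺ ≡ 1 mol CaCO₃): 17,350 / 100.1 g/mol = 173.3 mol.
Mass of CaCl₂: 173.3 × 111 = 19,230 g.

19.2 kg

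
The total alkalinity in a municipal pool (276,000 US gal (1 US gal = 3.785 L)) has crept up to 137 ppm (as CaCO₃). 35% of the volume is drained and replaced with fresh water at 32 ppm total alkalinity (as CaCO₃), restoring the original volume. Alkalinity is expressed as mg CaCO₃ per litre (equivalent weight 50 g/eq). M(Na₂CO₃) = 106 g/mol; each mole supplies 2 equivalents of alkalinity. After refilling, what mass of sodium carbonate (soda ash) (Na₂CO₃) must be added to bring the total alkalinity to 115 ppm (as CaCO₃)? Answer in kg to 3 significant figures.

Volume: 276,000 US gal × 3.785 L/gal = 1,044,660 L.
After draining 35% and refilling: 137 × 0.65 + 32 × 0.35 = 100.25 ppm.
Deficit to target: 115 − 100.25 = 14.75 mg/L.
As CaCO₃: 14.75 mg/L × 1,044,660 L = 15,410 g; ÷ 50 g/eq ÷ 2 = 154.1 mol Na₂CO₃.
Mass: 154.1 × 106 = 16,330 g.

16.3 kg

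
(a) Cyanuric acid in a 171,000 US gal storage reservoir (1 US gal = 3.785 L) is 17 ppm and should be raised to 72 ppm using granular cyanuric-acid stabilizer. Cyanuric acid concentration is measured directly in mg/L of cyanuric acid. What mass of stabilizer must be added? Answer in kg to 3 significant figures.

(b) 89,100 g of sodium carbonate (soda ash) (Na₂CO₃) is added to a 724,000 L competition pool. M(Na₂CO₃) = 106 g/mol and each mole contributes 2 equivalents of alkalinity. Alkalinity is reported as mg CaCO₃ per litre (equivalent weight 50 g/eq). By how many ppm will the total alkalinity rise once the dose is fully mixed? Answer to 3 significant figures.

(a) 35.6 kg; (b) 116 ppm

(a) Volume: 171,000 US gal × 3.785 L/gal = 647,235 L.
(a) CYA to add: (72 − 17) = 55 mg/L × 647,235 L = 35,600 g cyanuric acid.

(b) Moles of Na₂CO₃: 89,100 g ÷ 106 g/mol = 840.6 mol → 1681 eq of alkalinity.
(b) As CaCO₃: 1681 eq × 50 g/eq = 84,060 g.
(b) Rise: 84,060 g / 724,000 L × 1000 = 116.1 mg/L.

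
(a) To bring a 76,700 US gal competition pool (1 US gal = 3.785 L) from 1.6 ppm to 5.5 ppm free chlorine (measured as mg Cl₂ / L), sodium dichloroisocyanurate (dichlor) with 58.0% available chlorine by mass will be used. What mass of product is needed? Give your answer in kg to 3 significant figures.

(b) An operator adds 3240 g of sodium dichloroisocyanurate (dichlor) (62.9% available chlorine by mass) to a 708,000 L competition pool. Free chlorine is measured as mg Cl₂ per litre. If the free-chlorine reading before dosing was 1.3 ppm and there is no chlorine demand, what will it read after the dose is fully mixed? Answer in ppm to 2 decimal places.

(a) 1.95 kg; (b) 4.18 ppm

(a) Volume: 76,700 US gal × 3.785 L/gal = 290,310 L.
(a) Chlorine deficit: 5.5 − 1.6 = 3.9 ppm = 3.9 mg/L as Cl₂.
(a) Cl₂ equivalent needed: 3.9 mg/L × 290,310 L = 1,132,000 mg = 1132 g.
(a) Product at 58.0% available chlorine: 1132 / 0.58 = 1952 g.

(b) Available chlorine delivered: 3240 g × 0.629 = 2038 g as Cl₂.
(b) Concentration rise: 2038 g / 708,000 L = 2.878 mg/L = 2.88 ppm.
(b) Final FC: 1.3 + 2.88 = 4.18 ppm.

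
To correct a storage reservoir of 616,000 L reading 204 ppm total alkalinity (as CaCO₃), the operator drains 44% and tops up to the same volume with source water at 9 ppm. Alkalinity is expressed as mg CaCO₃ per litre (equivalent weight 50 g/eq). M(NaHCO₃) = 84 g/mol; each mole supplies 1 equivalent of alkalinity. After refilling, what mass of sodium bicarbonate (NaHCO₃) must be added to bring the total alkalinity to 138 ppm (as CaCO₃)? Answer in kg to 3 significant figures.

20.5 kg

After draining 44% and refilling: 204 × 0.56 + 9 × 0.44 = 118.2 ppm.
Deficit to target: 138 − 118.2 = 19.8 mg/L.
As CaCO₃: 19.8 mg/L × 616,000 L = 12,200 g; ÷ 50 g/eq ÷ 1 = 243.9 mol NaHCO₃.
Mass: 243.9 × 84 = 20,490 g.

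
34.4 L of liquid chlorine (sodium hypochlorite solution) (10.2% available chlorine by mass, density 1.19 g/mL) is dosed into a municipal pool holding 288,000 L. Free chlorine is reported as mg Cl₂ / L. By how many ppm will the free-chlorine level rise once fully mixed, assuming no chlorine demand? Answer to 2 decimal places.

14.50 ppm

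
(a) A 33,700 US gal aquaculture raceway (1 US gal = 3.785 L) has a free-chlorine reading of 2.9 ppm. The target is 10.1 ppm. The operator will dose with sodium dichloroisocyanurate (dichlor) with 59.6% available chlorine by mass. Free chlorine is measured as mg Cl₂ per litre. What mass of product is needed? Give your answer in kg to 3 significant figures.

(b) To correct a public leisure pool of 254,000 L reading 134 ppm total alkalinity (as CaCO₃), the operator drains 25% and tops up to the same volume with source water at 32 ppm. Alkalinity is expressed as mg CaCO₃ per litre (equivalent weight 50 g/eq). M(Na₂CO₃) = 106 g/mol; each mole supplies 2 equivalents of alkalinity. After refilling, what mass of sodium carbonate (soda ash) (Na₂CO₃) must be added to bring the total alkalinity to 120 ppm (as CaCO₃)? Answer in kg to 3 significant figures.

(a) Volume: 33,700 US gal × 3.785 L/gal = 127,554 L.
(a) Chlorine deficit: 10.1 − 2.9 = 7.2 ppm = 7.2 mg/L as Cl₂.
(a) Cl₂ equivalent needed: 7.2 mg/L × 127,554 L = 918,400 mg = 918.4 g.
(a) Product at 59.6% available chlorine: 918.4 / 0.596 = 1541 g.

(b) After draining 25% and refilling: 134 × 0.75 + 32 × 0.25 = 108.5 ppm.
(b) Deficit to target: 120 − 108.5 = 11.5 mg/L.
(b) As CaCO₃: 11.5 mg/L × 254,000 L = 2921 g; ÷ 50 g/eq ÷ 2 = 29.21 mol Na₂CO₃.
(b) Mass: 29.21 × 106 = 3096 g.

(a) 1.54 kg; (b) 3.10 kg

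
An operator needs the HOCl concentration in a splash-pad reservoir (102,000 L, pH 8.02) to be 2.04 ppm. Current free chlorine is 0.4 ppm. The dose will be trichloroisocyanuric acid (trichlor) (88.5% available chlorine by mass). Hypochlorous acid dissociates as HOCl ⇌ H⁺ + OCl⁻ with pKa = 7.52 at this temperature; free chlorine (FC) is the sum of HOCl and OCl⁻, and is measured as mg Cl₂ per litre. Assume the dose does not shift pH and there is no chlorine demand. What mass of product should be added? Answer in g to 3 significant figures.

[OCl⁻]/[HOCl] = 10^(pH − pKa) = 10^(8.02 − 7.52) = 3.162; fraction as HOCl = 1/(1 + 3.162) = 0.2403.
Free chlorine required for 2.04 ppm HOCl: 2.04 / 0.2403 = 8.491 ppm.
FC to add: 8.491 − 0.4 = 8.091 mg/L as Cl₂.
Cl₂ equivalent: 8.091 mg/L × 102,000 L = 825.3 g.
Product at 88.5% available Cl: 825.3 / 0.885 = 932.5 g.

933 g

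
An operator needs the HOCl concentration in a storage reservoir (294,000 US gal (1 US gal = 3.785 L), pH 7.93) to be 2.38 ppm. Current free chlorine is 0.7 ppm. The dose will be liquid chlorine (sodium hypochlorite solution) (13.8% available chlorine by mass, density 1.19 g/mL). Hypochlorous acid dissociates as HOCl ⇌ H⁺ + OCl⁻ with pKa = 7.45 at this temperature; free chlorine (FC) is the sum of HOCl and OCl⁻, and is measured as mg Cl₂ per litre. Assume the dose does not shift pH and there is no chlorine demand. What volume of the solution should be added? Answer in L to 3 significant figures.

Volume: 294,000 US gal × 3.785 L/gal = 1,112,790 L.
[OCl⁻]/[HOCl] = 10^(pH − pKa) = 10^(7.93 − 7.45) = 3.02; fraction as HOCl = 1/(1 + 3.02) = 0.2488.
Free chlorine required for 2.38 ppm HOCl: 2.38 / 0.2488 = 9.567 ppm.
FC to add: 9.567 − 0.7 = 8.867 mg/L as Cl₂.
Cl₂ equivalent: 8.867 mg/L × 1,112,790 L = 9868 g.
Product at 13.8% available Cl: 9868 / 0.138 = 71,500 g.
Volume: 71,500 g ÷ 1.19 g/mL = 60,090 mL.

60.1 L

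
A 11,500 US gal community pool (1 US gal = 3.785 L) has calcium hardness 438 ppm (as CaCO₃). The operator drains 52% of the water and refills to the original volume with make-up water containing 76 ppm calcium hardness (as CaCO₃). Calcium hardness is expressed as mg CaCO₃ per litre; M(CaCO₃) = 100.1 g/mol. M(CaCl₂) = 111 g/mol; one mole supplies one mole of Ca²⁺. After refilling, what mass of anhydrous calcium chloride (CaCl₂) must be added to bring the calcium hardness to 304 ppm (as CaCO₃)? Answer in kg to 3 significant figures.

2.62 kg

Volume: 11,500 US gal × 3.785 L/gal = 43,528 L.
After draining 52% and refilling: 438 × 0.48 + 76 × 0.52 = 249.76 ppm.
Deficit to target: 304 − 249.76 = 54.24 mg/L.
As CaCO₃: 54.24 mg/L × 43,528 L = 2361 g; ÷ 100.1 = 23.59 mol Ca²⁺.
Mass: 23.59 × 111 = 2618 g.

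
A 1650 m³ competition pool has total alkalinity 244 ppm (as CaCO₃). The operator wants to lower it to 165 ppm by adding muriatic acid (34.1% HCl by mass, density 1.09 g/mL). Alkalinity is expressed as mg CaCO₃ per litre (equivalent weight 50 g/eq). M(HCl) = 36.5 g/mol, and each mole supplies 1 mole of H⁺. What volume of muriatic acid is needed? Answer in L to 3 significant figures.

Volume: 1650 m³ = 1,650,000 L.
Alkalinity to neutralize: (244 − 165) = 79 mg/L as CaCO₃ × 1,650,000 L = 130,400 g as CaCO₃.
Equivalents of H⁺ required: 130,400 ÷ 50 g/eq = 2607 eq = 2607 mol HCl.
Mass of HCl: 2607 × 36.5 = 95,160 g.
Mass of 34.1% solution: 95,160 / 0.341 = 279,000 g.
Volume: 279,000 g ÷ 1.09 g/mL = 256,000 mL.

256 L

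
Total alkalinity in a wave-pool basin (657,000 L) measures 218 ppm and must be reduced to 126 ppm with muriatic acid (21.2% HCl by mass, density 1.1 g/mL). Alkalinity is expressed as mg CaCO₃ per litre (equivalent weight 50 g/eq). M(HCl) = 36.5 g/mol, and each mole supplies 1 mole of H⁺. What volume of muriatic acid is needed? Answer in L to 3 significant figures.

189 L

Alkalinity to neutralize: (218 − 126) = 92 mg/L as CaCO₃ × 657,000 L = 60,440 g as CaCO₃.
Equivalents of H⁺ required: 60,440 ÷ 50 g/eq = 1209 eq = 1209 mol HCl.
Mass of HCl: 1209 × 36.5 = 44,120 g.
Mass of 21.2% solution: 44,120 / 0.212 = 208,100 g.
Volume: 208,100 g ÷ 1.1 g/mL = 189,200 mL.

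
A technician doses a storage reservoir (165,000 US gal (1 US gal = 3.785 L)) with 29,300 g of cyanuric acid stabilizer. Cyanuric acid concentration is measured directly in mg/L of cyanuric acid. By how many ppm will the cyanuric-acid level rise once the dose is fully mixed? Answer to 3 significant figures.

46.9 ppm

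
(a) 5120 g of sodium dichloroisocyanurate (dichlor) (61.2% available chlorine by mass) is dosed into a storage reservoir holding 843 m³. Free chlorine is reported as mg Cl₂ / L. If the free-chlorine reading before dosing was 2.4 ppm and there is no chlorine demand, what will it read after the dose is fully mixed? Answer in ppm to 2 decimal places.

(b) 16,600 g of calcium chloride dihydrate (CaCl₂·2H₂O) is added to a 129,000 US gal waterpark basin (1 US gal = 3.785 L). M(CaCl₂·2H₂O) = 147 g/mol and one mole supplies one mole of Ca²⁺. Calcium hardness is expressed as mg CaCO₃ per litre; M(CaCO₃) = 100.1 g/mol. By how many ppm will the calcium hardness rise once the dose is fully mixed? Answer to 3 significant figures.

(a) 6.12 ppm; (b) 23.2 ppm

(a) Volume: 843 m³ = 843,000 L.
(a) Available chlorine delivered: 5120 g × 0.612 = 3133 g as Cl₂.
(a) Concentration rise: 3133 g / 843,000 L = 3.717 mg/L = 3.72 ppm.
(a) Final FC: 2.4 + 3.72 = 6.12 ppm.

(b) Volume: 129,000 US gal × 3.785 L/gal = 488,265 L.
(b) Moles of Ca²⁺: 16,600 g ÷ 147 g/mol = 112.9 mol.
(b) As CaCO₃: 112.9 mol × 100.1 g/mol = 11,300 g.
(b) Rise: 11,300 g / 488,265 L × 1000 = 23.15 mg/L.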